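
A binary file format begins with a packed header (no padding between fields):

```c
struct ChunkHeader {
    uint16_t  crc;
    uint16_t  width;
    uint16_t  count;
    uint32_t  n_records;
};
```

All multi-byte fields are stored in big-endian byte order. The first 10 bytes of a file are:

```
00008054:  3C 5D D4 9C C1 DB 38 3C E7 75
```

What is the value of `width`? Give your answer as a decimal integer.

`width` follows `crc` (2 bytes), so it starts at byte offset 2 and occupies 2 bytes.
Bytes at offsets 2..3: D4 9C.
Big-endian stores the most-significant byte at the lowest address.
The bytes are already most-significant first: 0xD49C.
0xD49C = 54428.

54428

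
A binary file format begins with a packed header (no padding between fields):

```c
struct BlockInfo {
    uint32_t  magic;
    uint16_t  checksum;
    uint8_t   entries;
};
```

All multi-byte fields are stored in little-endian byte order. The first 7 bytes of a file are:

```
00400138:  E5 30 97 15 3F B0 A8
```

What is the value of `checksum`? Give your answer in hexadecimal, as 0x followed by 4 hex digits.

0xB03F

`checksum` follows `magic` (4 bytes), so it starts at byte offset 4 and occupies 2 bytes.
Bytes at offsets 4..5: 3F B0.
Little-endian stores the least-significant byte at the lowest address.
Reassemble most-significant byte first: B0 3F → 0xB03F.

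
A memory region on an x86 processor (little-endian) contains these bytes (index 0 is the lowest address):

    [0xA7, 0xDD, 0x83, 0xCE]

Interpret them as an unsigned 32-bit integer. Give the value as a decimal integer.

3464748455

Little-endian: lowest address holds the least-significant byte.
Reassemble most-significant byte first: CE 83 DD A7 → 0xCE83DDA7.
0xCE83DDA7 = 3464748455.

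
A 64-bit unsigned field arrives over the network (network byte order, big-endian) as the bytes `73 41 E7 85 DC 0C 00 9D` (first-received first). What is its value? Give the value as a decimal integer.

8305173749956346013

Big-endian: lowest address holds the most-significant byte.
The bytes are already most-significant first: 0x7341E785DC0C009D.
0x7341E785DC0C009D = 8305173749956346013.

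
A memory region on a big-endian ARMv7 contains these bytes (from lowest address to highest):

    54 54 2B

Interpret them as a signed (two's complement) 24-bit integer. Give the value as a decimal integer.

5526571

In big-endian order the high byte comes first in memory.
The bytes are already most-significant first: 0x54542B.
0x54542B = 5526571.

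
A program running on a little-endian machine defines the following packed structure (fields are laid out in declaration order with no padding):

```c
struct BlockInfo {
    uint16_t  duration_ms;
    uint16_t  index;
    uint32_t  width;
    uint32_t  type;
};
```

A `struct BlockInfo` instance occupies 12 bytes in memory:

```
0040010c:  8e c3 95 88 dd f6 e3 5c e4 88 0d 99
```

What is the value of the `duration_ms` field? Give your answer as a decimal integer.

`duration_ms` is the first field, at byte offset 0, occupying 2 bytes.
Bytes at offsets 0..1: 8E C3.
In little-endian order the low byte comes first in memory.
Reassemble most-significant byte first: C3 8E → 0xC38E.
0xC38E = 50062.

50062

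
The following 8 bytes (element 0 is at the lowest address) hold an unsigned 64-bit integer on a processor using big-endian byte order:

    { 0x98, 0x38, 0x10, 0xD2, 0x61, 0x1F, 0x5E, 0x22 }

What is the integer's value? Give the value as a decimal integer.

Big-endian: lowest address holds the most-significant byte.
The bytes are already most-significant first: 0x983810D2611F5E22.
0x983810D2611F5E22 = 10968535388219465250.

10968535388219465250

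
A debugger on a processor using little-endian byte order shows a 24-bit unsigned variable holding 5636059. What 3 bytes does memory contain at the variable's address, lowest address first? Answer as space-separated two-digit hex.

5636059 in hexadecimal, padded to 24 bits, is 0x55FFDB.
Split into bytes (most-significant first): 55 FF DB.
Little-endian stores the least-significant byte at the lowest address.
So at ascending addresses the bytes are DB FF 55.

DB FF 55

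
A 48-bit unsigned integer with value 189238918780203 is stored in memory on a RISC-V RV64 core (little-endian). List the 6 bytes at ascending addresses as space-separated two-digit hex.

189238918780203 in hexadecimal, padded to 48 bits, is 0xAC1C9E88152B.
Split into bytes (most-significant first): AC 1C 9E 88 15 2B.
In little-endian order the low byte comes first in memory.
So at ascending addresses the bytes are 2B 15 88 9E 1C AC.

2B 15 88 9E 1C AC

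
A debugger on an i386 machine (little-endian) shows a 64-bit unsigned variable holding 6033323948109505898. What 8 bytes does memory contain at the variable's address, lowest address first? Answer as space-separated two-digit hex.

6033323948109505898 in hexadecimal, padded to 64 bits, is 0x53BAAC2A35ECA56A.
Split into bytes (most-significant first): 53 BA AC 2A 35 EC A5 6A.
Little-endian: lowest address holds the least-significant byte.
So at ascending addresses the bytes are 6A A5 EC 35 2A AC BA 53.

6A A5 EC 35 2A AC BA 53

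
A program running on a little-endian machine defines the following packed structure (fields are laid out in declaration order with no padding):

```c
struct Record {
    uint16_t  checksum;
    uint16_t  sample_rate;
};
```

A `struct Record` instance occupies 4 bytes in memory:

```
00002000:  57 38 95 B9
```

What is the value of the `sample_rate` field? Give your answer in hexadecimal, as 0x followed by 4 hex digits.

0xB995

`sample_rate` follows `checksum` (2 bytes), so it starts at byte offset 2 and occupies 2 bytes.
Bytes at offsets 2..3: 95 B9.
Little-endian stores the least-significant byte at the lowest address.
Reassemble most-significant byte first: B9 95 → 0xB995.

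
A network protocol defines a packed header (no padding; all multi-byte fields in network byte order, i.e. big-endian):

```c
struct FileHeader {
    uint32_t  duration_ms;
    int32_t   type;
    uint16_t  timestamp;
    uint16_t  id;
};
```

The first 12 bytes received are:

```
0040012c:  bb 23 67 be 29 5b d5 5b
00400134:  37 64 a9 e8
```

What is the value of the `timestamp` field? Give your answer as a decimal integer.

`timestamp` follows `duration_ms` (4 B), `type` (4 B), so it starts at offset 4 + 4 = 8 and occupies 2 bytes.
Bytes at offsets 8..9: 37 64.
Big-endian: lowest address holds the most-significant byte.
The bytes are already most-significant first: 0x3764.
0x3764 = 14180.

14180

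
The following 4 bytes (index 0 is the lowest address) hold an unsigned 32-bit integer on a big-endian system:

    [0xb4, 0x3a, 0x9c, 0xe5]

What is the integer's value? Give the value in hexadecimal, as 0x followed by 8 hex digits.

In big-endian order the high byte comes first in memory.
The bytes are already most-significant first: 0xB43A9CE5.

0xB43A9CE5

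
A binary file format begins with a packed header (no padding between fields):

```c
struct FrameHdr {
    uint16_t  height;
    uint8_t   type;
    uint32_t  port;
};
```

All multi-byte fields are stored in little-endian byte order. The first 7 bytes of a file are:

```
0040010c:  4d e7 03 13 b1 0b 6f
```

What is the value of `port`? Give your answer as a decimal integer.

`port` follows `height` (2 B), `type` (1 B), so it starts at offset 2 + 1 = 3 and occupies 4 bytes.
Bytes at offsets 3..6: 13 B1 0B 6F.
Little-endian stores the least-significant byte at the lowest address.
Reassemble most-significant byte first: 6F 0B B1 13 → 0x6F0BB113.
0x6F0BB113 = 1863037203.

1863037203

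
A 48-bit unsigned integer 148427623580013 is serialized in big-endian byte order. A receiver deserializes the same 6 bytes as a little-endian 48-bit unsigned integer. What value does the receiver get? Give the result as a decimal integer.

148427623580013 in 48-bit hexadecimal is 0x86FE7FC7416D.
Stored big-endian, the bytes at ascending addresses are 86 FE 7F C7 41 6D.
Read back as little-endian, the first byte is least significant, giving 0x6D41C77FFE86.
0x6D41C77FFE86 = 120129287356038.

120129287356038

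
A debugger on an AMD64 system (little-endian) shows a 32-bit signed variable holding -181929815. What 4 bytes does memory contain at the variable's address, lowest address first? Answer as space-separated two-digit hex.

A9 F8 27 F5

Two's complement of -181929815 in 32 bits: 181929815 = 0x0AD80757; invert → 0xF527F8A8; add 1 → 0xF527F8A9.
Split into bytes (most-significant first): F5 27 F8 A9.
In little-endian order the low byte comes first in memory.
So at ascending addresses the bytes are A9 F8 27 F5.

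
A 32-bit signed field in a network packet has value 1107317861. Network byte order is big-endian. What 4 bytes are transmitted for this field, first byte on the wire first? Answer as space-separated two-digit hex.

1107317861 in hexadecimal, padded to 32 bits, is 0x42005465.
Split into bytes (most-significant first): 42 00 54 65.
Big-endian: lowest address holds the most-significant byte.
So the memory order matches the most-significant-first order: 42 00 54 65.

42 00 54 65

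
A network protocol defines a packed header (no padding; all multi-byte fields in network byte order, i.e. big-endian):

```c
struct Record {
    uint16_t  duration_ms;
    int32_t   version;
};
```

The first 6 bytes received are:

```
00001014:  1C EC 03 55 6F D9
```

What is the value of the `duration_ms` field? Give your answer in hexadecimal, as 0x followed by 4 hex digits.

0x1CEC

`duration_ms` is the first field, at byte offset 0, occupying 2 bytes.
Bytes at offsets 0..1: 1C EC.
Big-endian stores the most-significant byte at the lowest address.
The bytes are already most-significant first: 0x1CEC.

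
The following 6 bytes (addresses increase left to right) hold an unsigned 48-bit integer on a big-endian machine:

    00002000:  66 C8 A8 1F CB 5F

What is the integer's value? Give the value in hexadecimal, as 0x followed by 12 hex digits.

In big-endian order the high byte comes first in memory.
The bytes are already most-significant first: 0x66C8A81FCB5F.

0x66C8A81FCB5F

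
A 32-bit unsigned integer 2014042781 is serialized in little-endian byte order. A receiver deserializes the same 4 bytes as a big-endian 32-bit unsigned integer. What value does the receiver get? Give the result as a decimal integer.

2014042781 in 32-bit hexadecimal is 0x780BDA9D.
Stored little-endian, the bytes at ascending addresses are 9D DA 0B 78.
Read back as big-endian, the last byte is least significant, giving 0x9DDA0B78.
0x9DDA0B78 = 2648312696.

2648312696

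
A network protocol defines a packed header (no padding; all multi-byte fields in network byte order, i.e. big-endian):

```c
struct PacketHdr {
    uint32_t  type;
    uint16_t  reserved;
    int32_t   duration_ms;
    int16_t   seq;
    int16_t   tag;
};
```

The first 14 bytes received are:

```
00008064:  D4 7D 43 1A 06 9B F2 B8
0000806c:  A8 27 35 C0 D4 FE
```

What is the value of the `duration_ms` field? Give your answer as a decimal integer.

-222779353

`duration_ms` follows `type` (4 B), `reserved` (2 B), so it starts at offset 4 + 2 = 6 and occupies 4 bytes.
Bytes at offsets 6..9: F2 B8 A8 27.
Big-endian: lowest address holds the most-significant byte.
The bytes are already most-significant first: 0xF2B8A827.
Top bit is set, so as a signed 32-bit value this is 0xF2B8A827 − 2^32 = -222779353.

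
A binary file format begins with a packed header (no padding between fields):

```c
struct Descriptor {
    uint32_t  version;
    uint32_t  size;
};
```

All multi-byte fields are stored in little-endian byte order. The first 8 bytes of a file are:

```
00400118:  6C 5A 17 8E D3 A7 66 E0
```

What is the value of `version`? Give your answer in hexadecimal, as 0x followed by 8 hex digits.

0x8E175A6C

`version` is the first field, at byte offset 0, occupying 4 bytes.
Bytes at offsets 0..3: 6C 5A 17 8E.
In little-endian order the low byte comes first in memory.
Reassemble most-significant byte first: 8E 17 5A 6C → 0x8E175A6C.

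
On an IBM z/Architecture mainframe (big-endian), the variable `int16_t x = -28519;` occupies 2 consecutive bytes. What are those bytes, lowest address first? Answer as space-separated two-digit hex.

Two's complement of -28519 in 16 bits: 28519 = 0x6F67; invert → 0x9098; add 1 → 0x9099.
Split into bytes (most-significant first): 90 99.
Big-endian stores the most-significant byte at the lowest address.
So the memory order matches the most-significant-first order: 90 99.

90 99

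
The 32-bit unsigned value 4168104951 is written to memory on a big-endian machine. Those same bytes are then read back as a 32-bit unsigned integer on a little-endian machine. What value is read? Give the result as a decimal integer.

4147867896

4168104951 in 32-bit hexadecimal is 0xF8703BF7.
Stored big-endian, the bytes at ascending addresses are F8 70 3B F7.
Read back as little-endian, the first byte is least significant, giving 0xF73B70F8.
0xF73B70F8 = 4147867896.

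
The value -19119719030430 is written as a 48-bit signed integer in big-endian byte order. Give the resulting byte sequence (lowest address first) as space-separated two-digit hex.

Two's complement of -19119719030430 in 48 bits: 19119719030430 = 0x1163A80F9E9E; invert → 0xEE9C57F06161; add 1 → 0xEE9C57F06162.
Split into bytes (most-significant first): EE 9C 57 F0 61 62.
Big-endian stores the most-significant byte at the lowest address.
So the memory order matches the most-significant-first order: EE 9C 57 F0 61 62.

EE 9C 57 F0 61 62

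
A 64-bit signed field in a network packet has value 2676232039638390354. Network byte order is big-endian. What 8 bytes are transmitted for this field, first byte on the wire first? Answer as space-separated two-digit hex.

25 23 E2 DC 5B 2A 56 52

2676232039638390354 in hexadecimal, padded to 64 bits, is 0x2523E2DC5B2A5652.
Split into bytes (most-significant first): 25 23 E2 DC 5B 2A 56 52.
In big-endian order the high byte comes first in memory.
So the memory order matches the most-significant-first order: 25 23 E2 DC 5B 2A 56 52.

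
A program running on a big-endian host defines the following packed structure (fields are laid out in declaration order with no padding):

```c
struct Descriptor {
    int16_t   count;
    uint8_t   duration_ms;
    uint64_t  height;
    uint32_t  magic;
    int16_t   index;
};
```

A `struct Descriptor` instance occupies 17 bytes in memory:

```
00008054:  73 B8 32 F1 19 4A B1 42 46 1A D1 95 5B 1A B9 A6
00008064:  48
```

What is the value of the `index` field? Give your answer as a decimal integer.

-22968

`index` follows `count` (2 B), `duration_ms` (1 B), `height` (8 B), `magic` (4 B), so it starts at offset 2 + 1 + 8 + 4 = 15 and occupies 2 bytes.
Bytes at offsets 15..16: A6 48.
Big-endian: lowest address holds the most-significant byte.
The bytes are already most-significant first: 0xA648.
Top bit is set, so as a signed 16-bit value this is 0xA648 − 2^16 = -22968.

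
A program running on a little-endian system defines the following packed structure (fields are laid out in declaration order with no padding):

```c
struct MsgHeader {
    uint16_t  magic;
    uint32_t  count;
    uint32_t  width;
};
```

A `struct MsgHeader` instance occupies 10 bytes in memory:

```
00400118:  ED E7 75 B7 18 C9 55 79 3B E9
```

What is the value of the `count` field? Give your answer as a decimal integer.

`count` follows `magic` (2 bytes), so it starts at byte offset 2 and occupies 4 bytes.
Bytes at offsets 2..5: 75 B7 18 C9.
In little-endian order the low byte comes first in memory.
Reassemble most-significant byte first: C9 18 B7 75 → 0xC918B775.
0xC918B775 = 3373840245.

3373840245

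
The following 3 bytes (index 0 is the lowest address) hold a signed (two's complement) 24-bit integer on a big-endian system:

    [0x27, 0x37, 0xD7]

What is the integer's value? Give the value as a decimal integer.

2570199

Big-endian stores the most-significant byte at the lowest address.
The bytes are already most-significant first: 0x2737D7.
0x2737D7 = 2570199.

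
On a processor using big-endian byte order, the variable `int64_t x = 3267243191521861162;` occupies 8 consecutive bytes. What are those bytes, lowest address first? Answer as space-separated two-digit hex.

3267243191521861162 in hexadecimal, padded to 64 bits, is 0x2D57945F41795E2A.
Split into bytes (most-significant first): 2D 57 94 5F 41 79 5E 2A.
Big-endian stores the most-significant byte at the lowest address.
So the memory order matches the most-significant-first order: 2D 57 94 5F 41 79 5E 2A.

2D 57 94 5F 41 79 5E 2A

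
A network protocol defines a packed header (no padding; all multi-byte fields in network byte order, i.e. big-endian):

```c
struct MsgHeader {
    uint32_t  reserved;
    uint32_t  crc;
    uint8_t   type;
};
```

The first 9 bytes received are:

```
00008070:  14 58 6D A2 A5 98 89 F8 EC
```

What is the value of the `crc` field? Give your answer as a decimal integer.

2778237432

`crc` follows `reserved` (4 bytes), so it starts at byte offset 4 and occupies 4 bytes.
Bytes at offsets 4..7: A5 98 89 F8.
Big-endian: lowest address holds the most-significant byte.
The bytes are already most-significant first: 0xA59889F8.
0xA59889F8 = 2778237432.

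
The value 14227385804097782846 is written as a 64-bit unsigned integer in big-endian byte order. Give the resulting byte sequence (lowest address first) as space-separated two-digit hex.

14227385804097782846 in hexadecimal, padded to 64 bits, is 0xC571D40247AF043E.
Split into bytes (most-significant first): C5 71 D4 02 47 AF 04 3E.
In big-endian order the high byte comes first in memory.
So the memory order matches the most-significant-first order: C5 71 D4 02 47 AF 04 3E.

C5 71 D4 02 47 AF 04 3E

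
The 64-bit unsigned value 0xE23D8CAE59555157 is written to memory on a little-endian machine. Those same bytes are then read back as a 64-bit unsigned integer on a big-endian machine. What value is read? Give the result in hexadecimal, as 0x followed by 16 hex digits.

0x57515559AE8C3DE2

Stored little-endian, the bytes at ascending addresses are 57 51 55 59 AE 8C 3D E2.
Read back as big-endian, the last byte is least significant, giving 0x57515559AE8C3DE2.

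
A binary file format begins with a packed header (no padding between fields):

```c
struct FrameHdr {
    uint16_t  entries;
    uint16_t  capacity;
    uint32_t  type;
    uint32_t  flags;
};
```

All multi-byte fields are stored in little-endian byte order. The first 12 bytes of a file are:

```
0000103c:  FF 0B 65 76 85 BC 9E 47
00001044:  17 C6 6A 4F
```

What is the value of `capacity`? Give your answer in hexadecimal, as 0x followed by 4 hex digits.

0x7665

`capacity` follows `entries` (2 bytes), so it starts at byte offset 2 and occupies 2 bytes.
Bytes at offsets 2..3: 65 76.
Little-endian stores the least-significant byte at the lowest address.
Reassemble most-significant byte first: 76 65 → 0x7665.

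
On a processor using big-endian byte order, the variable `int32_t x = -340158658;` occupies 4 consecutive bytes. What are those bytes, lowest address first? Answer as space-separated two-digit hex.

Two's complement of -340158658 in 32 bits: 340158658 = 0x144668C2; invert → 0xEBB9973D; add 1 → 0xEBB9973E.
Split into bytes (most-significant first): EB B9 97 3E.
Big-endian: lowest address holds the most-significant byte.
So the memory order matches the most-significant-first order: EB B9 97 3E.

EB B9 97 3E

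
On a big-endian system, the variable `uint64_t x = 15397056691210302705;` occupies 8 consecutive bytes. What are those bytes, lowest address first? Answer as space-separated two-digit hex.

15397056691210302705 in hexadecimal, padded to 64 bits, is 0xD5AD557BCA2434F1.
Split into bytes (most-significant first): D5 AD 55 7B CA 24 34 F1.
Big-endian stores the most-significant byte at the lowest address.
So the memory order matches the most-significant-first order: D5 AD 55 7B CA 24 34 F1.

D5 AD 55 7B CA 24 34 F1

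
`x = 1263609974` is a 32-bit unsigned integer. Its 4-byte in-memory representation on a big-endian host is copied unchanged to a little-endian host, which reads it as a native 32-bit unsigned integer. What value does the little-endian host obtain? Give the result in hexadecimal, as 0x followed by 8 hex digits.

0x7628514B

1263609974 in 32-bit hexadecimal is 0x4B512876.
Stored big-endian, the bytes at ascending addresses are 4B 51 28 76.
Read back as little-endian, the first byte is least significant, giving 0x7628514B.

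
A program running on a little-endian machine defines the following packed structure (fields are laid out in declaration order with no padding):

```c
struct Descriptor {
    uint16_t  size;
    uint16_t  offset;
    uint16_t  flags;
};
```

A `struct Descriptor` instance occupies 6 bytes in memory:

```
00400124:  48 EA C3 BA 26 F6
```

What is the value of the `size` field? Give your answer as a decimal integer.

59976

`size` is the first field, at byte offset 0, occupying 2 bytes.
Bytes at offsets 0..1: 48 EA.
Little-endian: lowest address holds the least-significant byte.
Reassemble most-significant byte first: EA 48 → 0xEA48.
0xEA48 = 59976.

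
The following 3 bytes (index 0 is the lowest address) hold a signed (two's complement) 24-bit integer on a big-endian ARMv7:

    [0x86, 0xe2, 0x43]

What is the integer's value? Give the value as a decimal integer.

-7937469

Big-endian: lowest address holds the most-significant byte.
The bytes are already most-significant first: 0x86E243.
Top bit is set, so as a signed 24-bit value this is 0x86E243 − 2^24 = -7937469.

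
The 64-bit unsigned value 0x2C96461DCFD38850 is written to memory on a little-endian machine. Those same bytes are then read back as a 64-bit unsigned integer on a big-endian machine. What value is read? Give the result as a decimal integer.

5803121006369740332

Stored little-endian, the bytes at ascending addresses are 50 88 D3 CF 1D 46 96 2C.
Read back as big-endian, the last byte is least significant, giving 0x5088D3CF1D46962C.
0x5088D3CF1D46962C = 5803121006369740332.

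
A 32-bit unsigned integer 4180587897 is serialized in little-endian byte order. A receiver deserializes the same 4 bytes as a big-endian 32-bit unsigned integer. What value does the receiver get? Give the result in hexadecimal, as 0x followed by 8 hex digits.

4180587897 in 32-bit hexadecimal is 0xF92EB579.
Stored little-endian, the bytes at ascending addresses are 79 B5 2E F9.
Read back as big-endian, the last byte is least significant, giving 0x79B52EF9.

0x79B52EF9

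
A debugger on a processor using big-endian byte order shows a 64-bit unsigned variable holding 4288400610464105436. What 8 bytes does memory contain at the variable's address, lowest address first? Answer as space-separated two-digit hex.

3B 83 75 A2 61 48 03 DC

4288400610464105436 in hexadecimal, padded to 64 bits, is 0x3B8375A2614803DC.
Split into bytes (most-significant first): 3B 83 75 A2 61 48 03 DC.
Big-endian: lowest address holds the most-significant byte.
So the memory order matches the most-significant-first order: 3B 83 75 A2 61 48 03 DC.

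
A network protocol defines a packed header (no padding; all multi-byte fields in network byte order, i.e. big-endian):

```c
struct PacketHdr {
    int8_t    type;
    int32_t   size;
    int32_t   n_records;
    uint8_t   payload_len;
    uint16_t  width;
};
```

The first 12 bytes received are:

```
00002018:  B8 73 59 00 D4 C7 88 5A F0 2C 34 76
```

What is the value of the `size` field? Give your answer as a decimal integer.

1935212756

`size` follows `type` (1 byte), so it starts at byte offset 1 and occupies 4 bytes.
Bytes at offsets 1..4: 73 59 00 D4.
In big-endian order the high byte comes first in memory.
The bytes are already most-significant first: 0x735900D4.
0x735900D4 = 1935212756.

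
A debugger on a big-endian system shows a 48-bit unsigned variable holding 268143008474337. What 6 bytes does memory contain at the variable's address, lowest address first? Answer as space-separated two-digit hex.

F3 DF E8 C4 E4 E1

268143008474337 in hexadecimal, padded to 48 bits, is 0xF3DFE8C4E4E1.
Split into bytes (most-significant first): F3 DF E8 C4 E4 E1.
Big-endian stores the most-significant byte at the lowest address.
So the memory order matches the most-significant-first order: F3 DF E8 C4 E4 E1.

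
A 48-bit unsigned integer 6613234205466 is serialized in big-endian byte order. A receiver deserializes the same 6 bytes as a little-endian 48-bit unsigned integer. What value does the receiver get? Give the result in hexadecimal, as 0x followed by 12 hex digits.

6613234205466 in 48-bit hexadecimal is 0x0603C379C31A.
Stored big-endian, the bytes at ascending addresses are 06 03 C3 79 C3 1A.
Read back as little-endian, the first byte is least significant, giving 0x1AC379C30306.

0x1AC379C30306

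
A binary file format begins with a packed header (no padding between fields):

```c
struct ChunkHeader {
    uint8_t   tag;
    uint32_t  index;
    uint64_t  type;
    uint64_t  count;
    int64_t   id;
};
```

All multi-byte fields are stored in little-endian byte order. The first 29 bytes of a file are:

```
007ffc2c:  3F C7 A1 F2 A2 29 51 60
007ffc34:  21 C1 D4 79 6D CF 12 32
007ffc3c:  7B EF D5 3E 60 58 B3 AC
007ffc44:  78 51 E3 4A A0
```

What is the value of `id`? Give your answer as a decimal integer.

`id` follows `tag` (1 B), `index` (4 B), `type` (8 B), `count` (8 B), so it starts at offset 1 + 4 + 8 + 8 = 21 and occupies 8 bytes.
Bytes at offsets 21..28: 58 B3 AC 78 51 E3 4A A0.
Little-endian: lowest address holds the least-significant byte.
Reassemble most-significant byte first: A0 4A E3 51 78 AC B3 58 → 0xA04AE35178ACB358.
Top bit is set, so as a signed 64-bit value this is 0xA04AE35178ACB358 − 2^64 = -6896449940308053160.

-6896449940308053160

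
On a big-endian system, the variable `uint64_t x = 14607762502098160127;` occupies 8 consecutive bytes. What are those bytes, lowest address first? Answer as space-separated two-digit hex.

CA B9 32 99 B4 D5 09 FF

14607762502098160127 in hexadecimal, padded to 64 bits, is 0xCAB93299B4D509FF.
Split into bytes (most-significant first): CA B9 32 99 B4 D5 09 FF.
Big-endian: lowest address holds the most-significant byte.
So the memory order matches the most-significant-first order: CA B9 32 99 B4 D5 09 FF.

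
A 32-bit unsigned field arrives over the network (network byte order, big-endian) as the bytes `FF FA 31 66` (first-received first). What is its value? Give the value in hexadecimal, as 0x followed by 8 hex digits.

0xFFFA3166

Big-endian stores the most-significant byte at the lowest address.
The bytes are already most-significant first: 0xFFFA3166.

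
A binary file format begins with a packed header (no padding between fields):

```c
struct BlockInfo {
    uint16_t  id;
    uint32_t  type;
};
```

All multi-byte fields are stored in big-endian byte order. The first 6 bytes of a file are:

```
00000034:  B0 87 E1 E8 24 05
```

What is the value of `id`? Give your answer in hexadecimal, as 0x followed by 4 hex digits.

0xB087

`id` is the first field, at byte offset 0, occupying 2 bytes.
Bytes at offsets 0..1: B0 87.
Big-endian: lowest address holds the most-significant byte.
The bytes are already most-significant first: 0xB087.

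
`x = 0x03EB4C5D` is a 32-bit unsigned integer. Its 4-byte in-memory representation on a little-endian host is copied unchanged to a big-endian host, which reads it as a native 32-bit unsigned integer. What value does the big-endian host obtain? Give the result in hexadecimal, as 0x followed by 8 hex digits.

Stored little-endian, the bytes at ascending addresses are 5D 4C EB 03.
Read back as big-endian, the last byte is least significant, giving 0x5D4CEB03.

0x5D4CEB03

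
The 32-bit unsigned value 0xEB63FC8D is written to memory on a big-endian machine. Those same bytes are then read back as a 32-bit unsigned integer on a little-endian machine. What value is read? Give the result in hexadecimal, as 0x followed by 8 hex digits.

0x8DFC63EB

Stored big-endian, the bytes at ascending addresses are EB 63 FC 8D.
Read back as little-endian, the first byte is least significant, giving 0x8DFC63EB.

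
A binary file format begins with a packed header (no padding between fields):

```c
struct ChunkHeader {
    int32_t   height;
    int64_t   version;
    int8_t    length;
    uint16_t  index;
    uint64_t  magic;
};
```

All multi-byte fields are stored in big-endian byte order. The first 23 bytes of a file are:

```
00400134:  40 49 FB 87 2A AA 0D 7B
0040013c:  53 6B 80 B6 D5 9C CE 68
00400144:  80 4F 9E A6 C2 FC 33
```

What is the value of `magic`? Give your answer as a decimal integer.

`magic` follows `height` (4 B), `version` (8 B), `length` (1 B), `index` (2 B), so it starts at offset 4 + 8 + 1 + 2 = 15 and occupies 8 bytes.
Bytes at offsets 15..22: 68 80 4F 9E A6 C2 FC 33.
Big-endian stores the most-significant byte at the lowest address.
The bytes are already most-significant first: 0x68804F9EA6C2FC33.
0x68804F9EA6C2FC33 = 7530106119784692787.

7530106119784692787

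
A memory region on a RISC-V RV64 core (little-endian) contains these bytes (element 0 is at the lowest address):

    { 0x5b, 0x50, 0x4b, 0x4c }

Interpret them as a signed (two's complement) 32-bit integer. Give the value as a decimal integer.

1280004187

Little-endian stores the least-significant byte at the lowest address.
Reassemble most-significant byte first: 4C 4B 50 5B → 0x4C4B505B.
0x4C4B505B = 1280004187.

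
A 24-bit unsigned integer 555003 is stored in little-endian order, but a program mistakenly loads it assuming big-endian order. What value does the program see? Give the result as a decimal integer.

16480008

555003 in 24-bit hexadecimal is 0x0877FB.
Stored little-endian, the bytes at ascending addresses are FB 77 08.
Read back as big-endian, the last byte is least significant, giving 0xFB7708.
0xFB7708 = 16480008.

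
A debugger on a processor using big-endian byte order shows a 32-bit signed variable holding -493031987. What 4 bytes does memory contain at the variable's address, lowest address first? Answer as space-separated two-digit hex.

Two's complement of -493031987 in 32 bits: 493031987 = 0x1D631233; invert → 0xE29CEDCC; add 1 → 0xE29CEDCD.
Split into bytes (most-significant first): E2 9C ED CD.
In big-endian order the high byte comes first in memory.
So the memory order matches the most-significant-first order: E2 9C ED CD.

E2 9C ED CD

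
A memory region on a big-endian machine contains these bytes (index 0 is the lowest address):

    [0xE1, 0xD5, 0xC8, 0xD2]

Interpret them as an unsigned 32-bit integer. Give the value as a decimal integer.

In big-endian order the high byte comes first in memory.
The bytes are already most-significant first: 0xE1D5C8D2.
0xE1D5C8D2 = 3788884178.

3788884178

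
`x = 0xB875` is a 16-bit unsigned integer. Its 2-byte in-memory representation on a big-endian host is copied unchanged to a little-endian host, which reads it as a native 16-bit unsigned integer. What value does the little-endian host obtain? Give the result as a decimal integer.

Stored big-endian, the bytes at ascending addresses are B8 75.
Read back as little-endian, the first byte is least significant, giving 0x75B8.
0x75B8 = 30136.

30136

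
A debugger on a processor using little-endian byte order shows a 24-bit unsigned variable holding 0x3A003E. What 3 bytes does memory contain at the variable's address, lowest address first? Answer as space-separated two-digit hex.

3E 00 3A

Split into bytes (most-significant first): 3A 00 3E.
Little-endian: lowest address holds the least-significant byte.
So at ascending addresses the bytes are 3E 00 3A.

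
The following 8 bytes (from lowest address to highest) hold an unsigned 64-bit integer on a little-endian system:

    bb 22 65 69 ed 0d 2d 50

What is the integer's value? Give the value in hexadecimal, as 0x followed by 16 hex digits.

In little-endian order the low byte comes first in memory.
Reassemble most-significant byte first: 50 2D 0D ED 69 65 22 BB → 0x502D0DED696522BB.

0x502D0DED696522BB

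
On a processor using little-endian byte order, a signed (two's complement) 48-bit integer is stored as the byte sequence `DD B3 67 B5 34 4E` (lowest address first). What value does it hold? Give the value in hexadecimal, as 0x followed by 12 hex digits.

0x4E34B567B3DD

Little-endian: lowest address holds the least-significant byte.
Reassemble most-significant byte first: 4E 34 B5 67 B3 DD → 0x4E34B567B3DD.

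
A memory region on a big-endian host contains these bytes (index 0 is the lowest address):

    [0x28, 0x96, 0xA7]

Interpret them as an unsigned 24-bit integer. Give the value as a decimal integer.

2660007

In big-endian order the high byte comes first in memory.
The bytes are already most-significant first: 0x2896A7.
0x2896A7 = 2660007.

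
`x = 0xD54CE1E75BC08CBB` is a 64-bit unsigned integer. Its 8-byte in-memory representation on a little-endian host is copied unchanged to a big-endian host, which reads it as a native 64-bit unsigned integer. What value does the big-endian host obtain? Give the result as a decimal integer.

Stored little-endian, the bytes at ascending addresses are BB 8C C0 5B E7 E1 4C D5.
Read back as big-endian, the last byte is least significant, giving 0xBB8CC05BE7E14CD5.
0xBB8CC05BE7E14CD5 = 13514388082796874965.

13514388082796874965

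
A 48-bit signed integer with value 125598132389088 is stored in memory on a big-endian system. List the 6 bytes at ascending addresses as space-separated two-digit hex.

72 3B 18 10 C4 E0

125598132389088 in hexadecimal, padded to 48 bits, is 0x723B1810C4E0.
Split into bytes (most-significant first): 72 3B 18 10 C4 E0.
Big-endian: lowest address holds the most-significant byte.
So the memory order matches the most-significant-first order: 72 3B 18 10 C4 E0.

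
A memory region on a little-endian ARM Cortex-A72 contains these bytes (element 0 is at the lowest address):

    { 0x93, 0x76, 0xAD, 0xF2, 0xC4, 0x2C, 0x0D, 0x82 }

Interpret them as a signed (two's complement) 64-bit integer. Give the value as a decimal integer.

In little-endian order the low byte comes first in memory.
Reassemble most-significant byte first: 82 0D 2C C4 F2 AD 76 93 → 0x820D2CC4F2AD7693.
Top bit is set, so as a signed 64-bit value this is 0x820D2CC4F2AD7693 − 2^64 = -9075548449685014893.

-9075548449685014893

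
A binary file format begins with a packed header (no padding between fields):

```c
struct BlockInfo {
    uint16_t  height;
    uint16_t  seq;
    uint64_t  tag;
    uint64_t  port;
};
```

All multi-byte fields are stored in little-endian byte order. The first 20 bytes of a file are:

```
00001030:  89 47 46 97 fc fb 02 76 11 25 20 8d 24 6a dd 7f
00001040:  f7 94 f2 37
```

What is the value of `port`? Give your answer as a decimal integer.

4031448407173065252

`port` follows `height` (2 B), `seq` (2 B), `tag` (8 B), so it starts at offset 2 + 2 + 8 = 12 and occupies 8 bytes.
Bytes at offsets 12..19: 24 6A DD 7F F7 94 F2 37.
Little-endian stores the least-significant byte at the lowest address.
Reassemble most-significant byte first: 37 F2 94 F7 7F DD 6A 24 → 0x37F294F77FDD6A24.
0x37F294F77FDD6A24 = 4031448407173065252.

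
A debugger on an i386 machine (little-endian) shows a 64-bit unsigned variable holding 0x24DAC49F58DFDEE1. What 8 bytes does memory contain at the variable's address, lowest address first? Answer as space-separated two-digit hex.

Split into bytes (most-significant first): 24 DA C4 9F 58 DF DE E1.
Little-endian: lowest address holds the least-significant byte.
So at ascending addresses the bytes are E1 DE DF 58 9F C4 DA 24.

E1 DE DF 58 9F C4 DA 24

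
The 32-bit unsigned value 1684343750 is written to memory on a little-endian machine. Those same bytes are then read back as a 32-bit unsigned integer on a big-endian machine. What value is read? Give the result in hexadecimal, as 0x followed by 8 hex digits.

1684343750 in 32-bit hexadecimal is 0x64650BC6.
Stored little-endian, the bytes at ascending addresses are C6 0B 65 64.
Read back as big-endian, the last byte is least significant, giving 0xC60B6564.

0xC60B6564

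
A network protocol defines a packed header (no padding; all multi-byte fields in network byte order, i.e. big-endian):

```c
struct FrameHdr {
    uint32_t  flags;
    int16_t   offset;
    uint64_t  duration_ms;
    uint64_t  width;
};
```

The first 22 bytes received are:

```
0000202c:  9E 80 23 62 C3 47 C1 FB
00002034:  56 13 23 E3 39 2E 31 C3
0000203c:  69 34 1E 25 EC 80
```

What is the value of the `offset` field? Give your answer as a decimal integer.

`offset` follows `flags` (4 bytes), so it starts at byte offset 4 and occupies 2 bytes.
Bytes at offsets 4..5: C3 47.
Big-endian: lowest address holds the most-significant byte.
The bytes are already most-significant first: 0xC347.
Top bit is set, so as a signed 16-bit value this is 0xC347 − 2^16 = -15545.

-15545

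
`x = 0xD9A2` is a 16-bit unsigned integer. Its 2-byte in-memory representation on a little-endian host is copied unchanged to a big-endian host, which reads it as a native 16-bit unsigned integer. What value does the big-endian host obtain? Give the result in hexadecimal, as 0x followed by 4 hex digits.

0xA2D9

Stored little-endian, the bytes at ascending addresses are A2 D9.
Read back as big-endian, the last byte is least significant, giving 0xA2D9.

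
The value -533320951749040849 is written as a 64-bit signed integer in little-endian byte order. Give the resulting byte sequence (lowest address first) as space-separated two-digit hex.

2F A5 B9 87 6B 43 99 F8

Two's complement of -533320951749040849 in 64 bits: 533320951749040849 = 0x0766BC9478465AD1; invert → 0xF899436B87B9A52E; add 1 → 0xF899436B87B9A52F.
Split into bytes (most-significant first): F8 99 43 6B 87 B9 A5 2F.
In little-endian order the low byte comes first in memory.
So at ascending addresses the bytes are 2F A5 B9 87 6B 43 99 F8.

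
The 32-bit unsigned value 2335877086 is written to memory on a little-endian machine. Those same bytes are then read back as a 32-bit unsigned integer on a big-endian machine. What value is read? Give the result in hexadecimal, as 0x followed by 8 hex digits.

0xDEA73A8B

2335877086 in 32-bit hexadecimal is 0x8B3AA7DE.
Stored little-endian, the bytes at ascending addresses are DE A7 3A 8B.
Read back as big-endian, the last byte is least significant, giving 0xDEA73A8B.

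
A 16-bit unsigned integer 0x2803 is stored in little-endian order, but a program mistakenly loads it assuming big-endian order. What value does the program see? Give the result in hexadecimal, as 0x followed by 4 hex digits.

0x0328

Stored little-endian, the bytes at ascending addresses are 03 28.
Read back as big-endian, the last byte is least significant, giving 0x0328.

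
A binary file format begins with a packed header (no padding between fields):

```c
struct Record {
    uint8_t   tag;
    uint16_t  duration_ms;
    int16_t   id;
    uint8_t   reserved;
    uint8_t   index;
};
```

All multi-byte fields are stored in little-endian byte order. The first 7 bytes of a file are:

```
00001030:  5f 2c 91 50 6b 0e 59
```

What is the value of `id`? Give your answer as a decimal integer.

27472

`id` follows `tag` (1 B), `duration_ms` (2 B), so it starts at offset 1 + 2 = 3 and occupies 2 bytes.
Bytes at offsets 3..4: 50 6B.
In little-endian order the low byte comes first in memory.
Reassemble most-significant byte first: 6B 50 → 0x6B50.
0x6B50 = 27472.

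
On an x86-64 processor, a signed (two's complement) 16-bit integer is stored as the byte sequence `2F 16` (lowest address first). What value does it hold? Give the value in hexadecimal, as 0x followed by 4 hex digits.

Little-endian stores the least-significant byte at the lowest address.
Reassemble most-significant byte first: 16 2F → 0x162F.

0x162F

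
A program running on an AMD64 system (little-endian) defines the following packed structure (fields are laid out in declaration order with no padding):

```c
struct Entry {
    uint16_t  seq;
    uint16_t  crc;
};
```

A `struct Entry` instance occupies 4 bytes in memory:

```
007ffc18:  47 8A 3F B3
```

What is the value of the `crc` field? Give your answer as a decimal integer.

`crc` follows `seq` (2 bytes), so it starts at byte offset 2 and occupies 2 bytes.
Bytes at offsets 2..3: 3F B3.
Little-endian: lowest address holds the least-significant byte.
Reassemble most-significant byte first: B3 3F → 0xB33F.
0xB33F = 45887.

45887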